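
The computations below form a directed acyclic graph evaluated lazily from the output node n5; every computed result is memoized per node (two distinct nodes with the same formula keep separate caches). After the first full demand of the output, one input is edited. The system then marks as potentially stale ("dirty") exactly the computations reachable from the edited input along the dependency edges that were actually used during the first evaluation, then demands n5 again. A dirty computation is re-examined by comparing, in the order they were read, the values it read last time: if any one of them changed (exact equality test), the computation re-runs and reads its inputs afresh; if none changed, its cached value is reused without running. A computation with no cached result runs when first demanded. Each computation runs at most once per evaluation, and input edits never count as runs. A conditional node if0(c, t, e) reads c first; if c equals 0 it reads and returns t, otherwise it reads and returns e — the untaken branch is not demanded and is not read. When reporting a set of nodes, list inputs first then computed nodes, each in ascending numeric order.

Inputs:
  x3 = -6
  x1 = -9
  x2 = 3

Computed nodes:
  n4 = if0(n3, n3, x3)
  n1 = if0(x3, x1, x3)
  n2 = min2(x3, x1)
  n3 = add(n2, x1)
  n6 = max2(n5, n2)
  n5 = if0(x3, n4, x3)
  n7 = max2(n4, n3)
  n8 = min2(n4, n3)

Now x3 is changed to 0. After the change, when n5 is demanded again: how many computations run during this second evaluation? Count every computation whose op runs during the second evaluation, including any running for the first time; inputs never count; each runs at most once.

4 computations run: n2, n3, n4, n5.
Note the branch switch — n2, n3, n4 had no cache and run now for the first time.

First demand of the output computes:
  n5 = if0(x3=-6 -> else branch x3) = -6

After the edit, cleaning proceeds:
  n2: had never run; runs now, result -9.
  n3: had never run; runs now, result -18.
  n4: had never run; runs now, result 0.
  n5: a read changed (x3 -6->0; x3 -6->0) — executes, giving 0.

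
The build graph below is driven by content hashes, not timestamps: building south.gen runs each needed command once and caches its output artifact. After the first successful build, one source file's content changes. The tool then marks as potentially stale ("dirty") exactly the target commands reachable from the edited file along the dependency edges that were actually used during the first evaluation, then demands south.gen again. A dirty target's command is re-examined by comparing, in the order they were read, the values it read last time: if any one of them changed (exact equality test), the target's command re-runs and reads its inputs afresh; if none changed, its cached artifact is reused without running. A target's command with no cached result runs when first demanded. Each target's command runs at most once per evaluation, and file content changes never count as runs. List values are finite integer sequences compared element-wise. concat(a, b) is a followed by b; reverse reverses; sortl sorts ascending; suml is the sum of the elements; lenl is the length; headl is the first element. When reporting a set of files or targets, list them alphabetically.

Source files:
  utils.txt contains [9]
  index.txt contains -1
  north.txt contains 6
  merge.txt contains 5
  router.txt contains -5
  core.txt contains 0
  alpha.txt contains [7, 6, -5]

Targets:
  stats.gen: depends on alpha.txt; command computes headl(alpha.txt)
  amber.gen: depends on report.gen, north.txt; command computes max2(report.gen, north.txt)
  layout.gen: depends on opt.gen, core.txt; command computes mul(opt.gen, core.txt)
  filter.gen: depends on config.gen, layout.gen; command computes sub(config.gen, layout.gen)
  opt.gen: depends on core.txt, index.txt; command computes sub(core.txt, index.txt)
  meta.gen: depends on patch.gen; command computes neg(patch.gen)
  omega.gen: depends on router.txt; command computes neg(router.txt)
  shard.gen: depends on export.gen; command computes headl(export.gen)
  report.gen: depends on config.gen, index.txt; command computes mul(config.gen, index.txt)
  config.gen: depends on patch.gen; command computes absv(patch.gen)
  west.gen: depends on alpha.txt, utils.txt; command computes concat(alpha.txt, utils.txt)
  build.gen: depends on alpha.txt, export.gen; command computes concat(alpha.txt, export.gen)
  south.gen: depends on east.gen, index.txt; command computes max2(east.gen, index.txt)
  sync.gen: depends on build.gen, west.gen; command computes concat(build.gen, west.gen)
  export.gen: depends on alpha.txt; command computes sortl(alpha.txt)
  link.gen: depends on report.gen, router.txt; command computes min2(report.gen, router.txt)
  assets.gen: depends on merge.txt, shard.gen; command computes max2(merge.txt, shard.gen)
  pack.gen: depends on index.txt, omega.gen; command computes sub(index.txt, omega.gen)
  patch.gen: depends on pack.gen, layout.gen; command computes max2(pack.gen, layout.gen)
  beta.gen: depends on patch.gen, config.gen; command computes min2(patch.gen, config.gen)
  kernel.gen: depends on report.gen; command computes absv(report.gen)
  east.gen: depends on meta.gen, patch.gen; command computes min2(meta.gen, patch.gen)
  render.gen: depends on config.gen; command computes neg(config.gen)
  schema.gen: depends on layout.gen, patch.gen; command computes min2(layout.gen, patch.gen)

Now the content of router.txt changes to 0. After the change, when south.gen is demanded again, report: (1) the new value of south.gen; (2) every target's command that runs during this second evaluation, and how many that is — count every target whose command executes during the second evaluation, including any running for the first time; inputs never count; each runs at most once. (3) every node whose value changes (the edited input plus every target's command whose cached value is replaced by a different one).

south.gen now evaluates to 0.
Run set: omega.gen, pack.gen, patch.gen (3 run).
Changed values: omega.gen, pack.gen, router.txt.
The important point: patch.gen recomputes to an identical value, and the output ends up unchanged.

Initial pass — values computed on the first demand:
  omega.gen = neg(-5) = 5
  opt.gen = sub(0, -1) = 1
  layout.gen = mul(1, 0) = 0
  pack.gen = sub(-1, 5) = -6
  patch.gen = max2(-6, 0) = 0
  meta.gen = neg(0) = 0
  east.gen = min2(0, 0) = 0
  south.gen = max2(0, -1) = 0

Second demand — change propagation:
  omega.gen: re-runs because router.txt -5->0; new result 0.
  pack.gen: re-runs because omega.gen 5->0; new result -1.
  patch.gen: re-runs because pack.gen -6->-1; new result 0 (unchanged).
  meta.gen: re-examined; everything it read last time is the same (patch.gen unchanged) — cache 0 kept, no run.
  east.gen: re-examined; everything it read last time is the same (meta.gen unchanged, patch.gen unchanged) — cache 0 kept, no run.
  south.gen: re-examined; everything it read last time is the same (east.gen unchanged, index.txt unchanged) — cache 0 kept, no run.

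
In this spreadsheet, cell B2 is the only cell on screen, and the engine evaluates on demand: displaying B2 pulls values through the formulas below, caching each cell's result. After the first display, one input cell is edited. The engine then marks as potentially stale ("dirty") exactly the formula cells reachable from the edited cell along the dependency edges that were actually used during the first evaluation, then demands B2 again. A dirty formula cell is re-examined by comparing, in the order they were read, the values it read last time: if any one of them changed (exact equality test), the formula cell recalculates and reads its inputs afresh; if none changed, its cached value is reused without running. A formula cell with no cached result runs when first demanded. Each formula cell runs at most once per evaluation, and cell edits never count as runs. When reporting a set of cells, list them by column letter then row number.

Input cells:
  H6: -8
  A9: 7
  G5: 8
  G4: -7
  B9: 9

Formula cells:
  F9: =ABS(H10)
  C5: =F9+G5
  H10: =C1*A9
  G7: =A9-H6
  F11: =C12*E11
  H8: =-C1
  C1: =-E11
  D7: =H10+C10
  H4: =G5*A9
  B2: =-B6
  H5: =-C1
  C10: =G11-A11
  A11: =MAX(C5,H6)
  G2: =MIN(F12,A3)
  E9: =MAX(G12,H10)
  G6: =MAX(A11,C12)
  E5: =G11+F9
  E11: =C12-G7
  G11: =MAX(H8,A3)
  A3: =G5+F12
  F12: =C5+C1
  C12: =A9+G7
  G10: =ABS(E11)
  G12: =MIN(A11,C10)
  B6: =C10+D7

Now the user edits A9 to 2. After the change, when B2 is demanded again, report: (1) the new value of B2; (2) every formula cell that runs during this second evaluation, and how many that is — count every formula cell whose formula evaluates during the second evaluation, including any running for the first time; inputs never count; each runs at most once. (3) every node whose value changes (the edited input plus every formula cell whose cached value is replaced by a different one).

B2 now evaluates to -8.
Run set: A3, A11, B2, B6, C1, C5, C10, C12, D7, E11, F9, F12, G7, G11, H8, H10 (16 run).
Changed values: A3, A9, A11, B2, B6, C1, C5, C10, C12, D7, E11, F9, F12, G7, G11, H8, H10.

Initial pass — values computed on the first demand:
  G7 = 7 - -8 = 15
  C12 = 7 + 15 = 22
  E11 = 22 - 15 = 7
  C1 = -(7) = -7
  H8 = -(-7) = 7
  H10 = -7 * 7 = -49
  F9 = ABS(-49) = 49
  C5 = 49 + 8 = 57
  A11 = MAX(57, -8) = 57
  F12 = 57 + -7 = 50
  A3 = 8 + 50 = 58
  G11 = MAX(7, 58) = 58
  C10 = 58 - 57 = 1
  D7 = -49 + 1 = -48
  B6 = 1 + -48 = -47
  B2 = -(-47) = 47

Second demand — change propagation:
  G7: re-runs because A9 7->2; new result 10.
  C12: re-runs because A9 7->2; G7 15->10; new result 12.
  E11: re-runs because C12 22->12; G7 15->10; new result 2.
  C1: re-runs because E11 7->2; new result -2.
  H8: re-runs because C1 -7->-2; new result 2.
  H10: re-runs because C1 -7->-2; A9 7->2; new result -4.
  F9: re-runs because H10 -49->-4; new result 4.
  C5: re-runs because F9 49->4; new result 12.
  A11: re-runs because C5 57->12; new result 12.
  F12: re-runs because C5 57->12; C1 -7->-2; new result 10.
  A3: re-runs because F12 50->10; new result 18.
  G11: re-runs because H8 7->2; A3 58->18; new result 18.
  C10: re-runs because G11 58->18; A11 57->12; new result 6.
  D7: re-runs because H10 -49->-4; C10 1->6; new result 2.
  B6: re-runs because C10 1->6; D7 -48->2; new result 8.
  B2: re-runs because B6 -47->8; new result -8.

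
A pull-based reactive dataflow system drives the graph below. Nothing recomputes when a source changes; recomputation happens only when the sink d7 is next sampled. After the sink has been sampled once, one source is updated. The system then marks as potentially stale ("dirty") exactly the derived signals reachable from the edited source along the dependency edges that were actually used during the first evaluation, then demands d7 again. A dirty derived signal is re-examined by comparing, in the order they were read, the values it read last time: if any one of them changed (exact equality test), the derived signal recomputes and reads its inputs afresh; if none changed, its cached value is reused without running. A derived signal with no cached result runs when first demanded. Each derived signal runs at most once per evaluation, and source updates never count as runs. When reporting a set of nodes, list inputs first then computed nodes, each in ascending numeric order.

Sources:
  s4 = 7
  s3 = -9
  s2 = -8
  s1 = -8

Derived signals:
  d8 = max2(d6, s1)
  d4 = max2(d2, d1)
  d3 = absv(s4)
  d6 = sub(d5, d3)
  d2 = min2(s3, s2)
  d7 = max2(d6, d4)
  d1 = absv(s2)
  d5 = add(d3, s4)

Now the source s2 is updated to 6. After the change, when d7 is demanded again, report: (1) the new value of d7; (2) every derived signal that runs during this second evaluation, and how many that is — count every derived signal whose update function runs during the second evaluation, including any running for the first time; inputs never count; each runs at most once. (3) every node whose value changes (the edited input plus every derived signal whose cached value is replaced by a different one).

New value of d7: 7.
Derived signals that run: d1, d2, d4, d7 — 4 in total.
Values that change: s2, d1, d4, d7.

First evaluation (everything demanded from the output):
  d1 = absv(-8) = 8
  d2 = min2(-9, -8) = -9
  d3 = absv(7) = 7
  d4 = max2(-9, 8) = 8
  d5 = add(7, 7) = 14
  d6 = sub(14, 7) = 7
  d7 = max2(7, 8) = 8

Propagation after the edit:
  d1: runs — s2 -8->6; result 6.
  d2: runs — s2 -8->6; result -9 (same value as before).
  d4: runs — d1 8->6; result 6.
  d7: runs — d4 8->6; result 7.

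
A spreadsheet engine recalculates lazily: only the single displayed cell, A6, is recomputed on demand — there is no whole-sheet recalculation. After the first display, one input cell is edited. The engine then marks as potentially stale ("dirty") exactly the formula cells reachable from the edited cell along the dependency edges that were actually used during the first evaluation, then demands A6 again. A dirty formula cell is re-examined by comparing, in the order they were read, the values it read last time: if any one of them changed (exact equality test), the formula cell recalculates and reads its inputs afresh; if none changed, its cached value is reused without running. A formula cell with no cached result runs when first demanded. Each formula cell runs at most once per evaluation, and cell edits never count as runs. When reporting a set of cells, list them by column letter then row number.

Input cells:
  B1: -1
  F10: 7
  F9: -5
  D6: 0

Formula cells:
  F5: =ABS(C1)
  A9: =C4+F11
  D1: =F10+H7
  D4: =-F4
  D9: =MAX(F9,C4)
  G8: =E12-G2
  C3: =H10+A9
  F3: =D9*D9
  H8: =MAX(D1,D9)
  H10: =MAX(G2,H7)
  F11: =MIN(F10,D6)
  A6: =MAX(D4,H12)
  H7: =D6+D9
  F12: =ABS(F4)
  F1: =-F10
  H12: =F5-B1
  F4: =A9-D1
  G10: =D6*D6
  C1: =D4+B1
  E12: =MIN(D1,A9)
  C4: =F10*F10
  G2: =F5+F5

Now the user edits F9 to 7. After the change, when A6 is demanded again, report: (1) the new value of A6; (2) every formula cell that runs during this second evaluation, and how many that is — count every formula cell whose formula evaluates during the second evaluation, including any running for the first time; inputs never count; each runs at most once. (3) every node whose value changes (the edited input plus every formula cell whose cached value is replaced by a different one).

New value of A6: 7.
Formula cells that run: D9 — 1 in total.
Values that change: F9.
Key observation: the change is absorbed at D9 — it re-runs but produces the same value, and the output's value is unchanged.

First evaluation (everything demanded from the output):
  C4 = 7 * 7 = 49
  D9 = MAX(-5, 49) = 49
  F11 = MIN(7, 0) = 0
  A9 = 49 + 0 = 49
  H7 = 0 + 49 = 49
  D1 = 7 + 49 = 56
  F4 = 49 - 56 = -7
  D4 = -(-7) = 7
  C1 = 7 + -1 = 6
  F5 = ABS(6) = 6
  H12 = 6 - -1 = 7
  A6 = MAX(7, 7) = 7

Propagation after the edit:
  D9: runs — F9 -5->7; result 49 (same value as before).
  H7: checked — values it read are unchanged (D6 unchanged, D9 unchanged); reused cached 49 without running.
  D1: checked — values it read are unchanged (F10 unchanged, H7 unchanged); reused cached 56 without running.
  F4: checked — values it read are unchanged (A9 unchanged, D1 unchanged); reused cached -7 without running.
  D4: checked — values it read are unchanged (F4 unchanged); reused cached 7 without running.
  C1: checked — values it read are unchanged (D4 unchanged, B1 unchanged); reused cached 6 without running.
  F5: checked — values it read are unchanged (C1 unchanged); reused cached 6 without running.
  H12: checked — values it read are unchanged (F5 unchanged, B1 unchanged); reused cached 7 without running.
  A6: checked — values it read are unchanged (D4 unchanged, H12 unchanged); reused cached 7 without running.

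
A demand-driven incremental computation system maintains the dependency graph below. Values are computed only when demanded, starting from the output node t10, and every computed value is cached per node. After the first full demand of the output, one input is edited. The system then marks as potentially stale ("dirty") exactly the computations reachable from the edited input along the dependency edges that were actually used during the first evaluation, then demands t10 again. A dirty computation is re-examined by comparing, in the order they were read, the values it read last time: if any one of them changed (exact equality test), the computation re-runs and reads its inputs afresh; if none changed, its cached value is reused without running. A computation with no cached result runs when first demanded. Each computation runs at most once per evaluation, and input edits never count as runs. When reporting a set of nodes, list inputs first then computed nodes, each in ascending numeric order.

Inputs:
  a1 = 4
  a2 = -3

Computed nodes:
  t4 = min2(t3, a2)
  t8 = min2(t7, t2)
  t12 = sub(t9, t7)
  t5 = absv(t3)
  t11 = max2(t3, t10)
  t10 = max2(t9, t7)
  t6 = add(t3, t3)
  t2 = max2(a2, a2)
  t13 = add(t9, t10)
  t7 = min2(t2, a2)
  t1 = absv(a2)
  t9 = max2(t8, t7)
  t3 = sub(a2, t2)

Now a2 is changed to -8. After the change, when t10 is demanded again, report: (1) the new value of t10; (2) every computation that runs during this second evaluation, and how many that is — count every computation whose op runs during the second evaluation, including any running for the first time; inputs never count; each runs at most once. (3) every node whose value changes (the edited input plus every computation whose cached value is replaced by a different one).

New value of t10: -8.
Computations that run: t2, t7, t8, t9, t10 — 5 in total.
Values that change: a2, t2, t7, t8, t9, t10.

First evaluation (everything demanded from the output):
  t2 = max2(-3, -3) = -3
  t7 = min2(-3, -3) = -3
  t8 = min2(-3, -3) = -3
  t9 = max2(-3, -3) = -3
  t10 = max2(-3, -3) = -3

Propagation after the edit:
  t2: runs — a2 -3->-8; a2 -3->-8; result -8.
  t7: runs — t2 -3->-8; a2 -3->-8; result -8.
  t8: runs — t7 -3->-8; t2 -3->-8; result -8.
  t9: runs — t8 -3->-8; t7 -3->-8; result -8.
  t10: runs — t9 -3->-8; t7 -3->-8; result -8.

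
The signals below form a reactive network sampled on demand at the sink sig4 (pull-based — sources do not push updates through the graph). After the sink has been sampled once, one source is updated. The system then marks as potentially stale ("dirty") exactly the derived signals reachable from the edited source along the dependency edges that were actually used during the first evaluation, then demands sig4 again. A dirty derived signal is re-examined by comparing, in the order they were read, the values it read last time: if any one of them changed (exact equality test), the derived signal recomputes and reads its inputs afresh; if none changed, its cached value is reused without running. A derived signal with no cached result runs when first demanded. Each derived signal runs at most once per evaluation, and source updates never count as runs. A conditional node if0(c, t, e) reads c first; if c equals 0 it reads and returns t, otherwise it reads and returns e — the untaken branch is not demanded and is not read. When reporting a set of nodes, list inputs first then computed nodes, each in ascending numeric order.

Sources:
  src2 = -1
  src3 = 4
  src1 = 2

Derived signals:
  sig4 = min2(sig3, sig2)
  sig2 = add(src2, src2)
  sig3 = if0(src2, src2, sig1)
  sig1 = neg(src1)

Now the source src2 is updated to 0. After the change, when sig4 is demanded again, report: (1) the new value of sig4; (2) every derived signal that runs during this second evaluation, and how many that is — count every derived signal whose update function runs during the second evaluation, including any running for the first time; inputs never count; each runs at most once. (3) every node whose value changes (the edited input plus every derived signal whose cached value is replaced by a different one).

Initial pass — values computed on the first demand:
  sig1 = neg(2) = -2
  sig2 = add(-1, -1) = -2
  sig3 = if0(src2=-1 -> else branch sig1) = -2
  sig4 = min2(-2, -2) = -2

Second demand — change propagation:
  sig2: re-runs because src2 -1->0; src2 -1->0; new result 0.
  sig3: re-runs because src2 -1->0; new result 0.
  sig4: re-runs because sig3 -2->0; sig2 -2->0; new result 0.

sig4 now evaluates to 0.
Run set: sig2, sig3, sig4 (3 run).
Changed values: src2, sig2, sig3, sig4.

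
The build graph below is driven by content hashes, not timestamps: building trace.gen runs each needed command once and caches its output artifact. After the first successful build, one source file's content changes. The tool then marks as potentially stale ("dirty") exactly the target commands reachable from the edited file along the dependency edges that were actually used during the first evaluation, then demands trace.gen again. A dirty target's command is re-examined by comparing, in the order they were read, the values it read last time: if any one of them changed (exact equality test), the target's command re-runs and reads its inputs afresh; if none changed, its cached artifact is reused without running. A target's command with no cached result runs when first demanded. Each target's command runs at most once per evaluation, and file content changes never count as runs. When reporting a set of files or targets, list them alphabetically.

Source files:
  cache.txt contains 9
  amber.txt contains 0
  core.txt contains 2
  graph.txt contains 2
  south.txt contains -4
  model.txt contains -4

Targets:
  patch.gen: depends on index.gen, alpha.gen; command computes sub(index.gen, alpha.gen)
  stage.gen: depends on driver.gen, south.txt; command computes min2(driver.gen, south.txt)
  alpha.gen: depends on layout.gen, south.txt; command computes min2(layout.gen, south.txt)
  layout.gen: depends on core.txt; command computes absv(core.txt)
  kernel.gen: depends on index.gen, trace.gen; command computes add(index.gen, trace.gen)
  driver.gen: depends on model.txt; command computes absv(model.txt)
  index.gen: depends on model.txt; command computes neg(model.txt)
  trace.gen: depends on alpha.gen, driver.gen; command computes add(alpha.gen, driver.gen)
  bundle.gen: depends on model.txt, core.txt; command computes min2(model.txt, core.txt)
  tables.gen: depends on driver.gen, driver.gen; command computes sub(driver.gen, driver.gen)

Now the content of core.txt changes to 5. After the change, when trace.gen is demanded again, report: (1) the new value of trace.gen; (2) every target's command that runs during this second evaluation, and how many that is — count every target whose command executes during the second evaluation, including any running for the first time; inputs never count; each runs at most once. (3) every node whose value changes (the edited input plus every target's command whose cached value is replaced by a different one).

trace.gen now evaluates to 0.
Run set: alpha.gen, layout.gen (2 run).
Changed values: core.txt, layout.gen.
The important point: alpha.gen recomputes to an identical value, and the output ends up unchanged.

Initial pass — values computed on the first demand:
  driver.gen = absv(-4) = 4
  layout.gen = absv(2) = 2
  alpha.gen = min2(2, -4) = -4
  trace.gen = add(-4, 4) = 0

Second demand — change propagation:
  layout.gen: re-runs because core.txt 2->5; new result 5.
  alpha.gen: re-runs because layout.gen 2->5; new result -4 (unchanged).
  trace.gen: re-examined; everything it read last time is the same (alpha.gen unchanged, driver.gen unchanged) — cache 0 kept, no run.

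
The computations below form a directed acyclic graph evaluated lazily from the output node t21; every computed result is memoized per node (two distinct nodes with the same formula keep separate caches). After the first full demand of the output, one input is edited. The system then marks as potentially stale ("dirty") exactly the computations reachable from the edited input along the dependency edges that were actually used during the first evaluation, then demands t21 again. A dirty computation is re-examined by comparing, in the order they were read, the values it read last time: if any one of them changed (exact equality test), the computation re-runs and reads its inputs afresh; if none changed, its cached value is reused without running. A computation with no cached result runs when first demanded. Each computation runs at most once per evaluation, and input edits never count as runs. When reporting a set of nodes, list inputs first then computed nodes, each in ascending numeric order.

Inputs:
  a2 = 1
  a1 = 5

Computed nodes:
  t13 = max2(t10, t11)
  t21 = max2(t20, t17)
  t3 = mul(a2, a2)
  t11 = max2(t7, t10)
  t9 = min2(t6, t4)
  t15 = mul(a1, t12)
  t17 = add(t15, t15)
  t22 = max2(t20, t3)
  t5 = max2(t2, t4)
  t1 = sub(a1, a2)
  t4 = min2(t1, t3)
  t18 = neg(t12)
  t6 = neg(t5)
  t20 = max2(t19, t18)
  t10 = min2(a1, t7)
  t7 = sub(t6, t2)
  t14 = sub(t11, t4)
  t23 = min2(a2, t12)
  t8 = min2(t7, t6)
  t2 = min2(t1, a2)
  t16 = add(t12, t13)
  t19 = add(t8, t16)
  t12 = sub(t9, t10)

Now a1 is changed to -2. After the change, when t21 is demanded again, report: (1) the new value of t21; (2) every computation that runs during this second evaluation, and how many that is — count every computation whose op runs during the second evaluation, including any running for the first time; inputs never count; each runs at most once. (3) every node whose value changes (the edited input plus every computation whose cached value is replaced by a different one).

Demanding t21 again yields 8.
19 computations run: t1, t2, t4, t5, t6, t7, t8, t9, t10, t11, t12, t13, t15, t16, t17, t18, t19, t20, t21.
The nodes whose values change: a1, t1, t2, t4, t5, t6, t7, t8, t9, t11, t12, t13, t15, t16, t17, t18, t19, t20, t21.

First demand of the output computes:
  t1 = sub(5, 1) = 4
  t2 = min2(4, 1) = 1
  t3 = mul(1, 1) = 1
  t4 = min2(4, 1) = 1
  t5 = max2(1, 1) = 1
  t6 = neg(1) = -1
  t7 = sub(-1, 1) = -2
  t8 = min2(-2, -1) = -2
  t9 = min2(-1, 1) = -1
  t10 = min2(5, -2) = -2
  t11 = max2(-2, -2) = -2
  t12 = sub(-1, -2) = 1
  t13 = max2(-2, -2) = -2
  t15 = mul(5, 1) = 5
  t16 = add(1, -2) = -1
  t17 = add(5, 5) = 10
  t18 = neg(1) = -1
  t19 = add(-2, -1) = -3
  t20 = max2(-3, -1) = -1
  t21 = max2(-1, 10) = 10

After the edit, cleaning proceeds:
  t1: a read changed (a1 5->-2) — executes, giving -3.
  t2: a read changed (t1 4->-3) — executes, giving -3.
  t4: a read changed (t1 4->-3) — executes, giving -3.
  t5: a read changed (t2 1->-3; t4 1->-3) — executes, giving -3.
  t6: a read changed (t5 1->-3) — executes, giving 3.
  t7: a read changed (t6 -1->3; t2 1->-3) — executes, giving 6.
  t8: a read changed (t7 -2->6; t6 -1->3) — executes, giving 3.
  t9: a read changed (t6 -1->3; t4 1->-3) — executes, giving -3.
  t10: a read changed (a1 5->-2; t7 -2->6) — executes, giving -2 — identical to its old value.
  t11: a read changed (t7 -2->6) — executes, giving 6.
  t12: a read changed (t9 -1->-3) — executes, giving -1.
  t13: a read changed (t11 -2->6) — executes, giving 6.
  t15: a read changed (a1 5->-2; t12 1->-1) — executes, giving 2.
  t16: a read changed (t12 1->-1; t13 -2->6) — executes, giving 5.
  t17: a read changed (t15 5->2; t15 5->2) — executes, giving 4.
  t18: a read changed (t12 1->-1) — executes, giving 1.
  t19: a read changed (t8 -2->3; t16 -1->5) — executes, giving 8.
  t20: a read changed (t19 -3->8; t18 -1->1) — executes, giving 8.
  t21: a read changed (t20 -1->8; t17 10->4) — executes, giving 8.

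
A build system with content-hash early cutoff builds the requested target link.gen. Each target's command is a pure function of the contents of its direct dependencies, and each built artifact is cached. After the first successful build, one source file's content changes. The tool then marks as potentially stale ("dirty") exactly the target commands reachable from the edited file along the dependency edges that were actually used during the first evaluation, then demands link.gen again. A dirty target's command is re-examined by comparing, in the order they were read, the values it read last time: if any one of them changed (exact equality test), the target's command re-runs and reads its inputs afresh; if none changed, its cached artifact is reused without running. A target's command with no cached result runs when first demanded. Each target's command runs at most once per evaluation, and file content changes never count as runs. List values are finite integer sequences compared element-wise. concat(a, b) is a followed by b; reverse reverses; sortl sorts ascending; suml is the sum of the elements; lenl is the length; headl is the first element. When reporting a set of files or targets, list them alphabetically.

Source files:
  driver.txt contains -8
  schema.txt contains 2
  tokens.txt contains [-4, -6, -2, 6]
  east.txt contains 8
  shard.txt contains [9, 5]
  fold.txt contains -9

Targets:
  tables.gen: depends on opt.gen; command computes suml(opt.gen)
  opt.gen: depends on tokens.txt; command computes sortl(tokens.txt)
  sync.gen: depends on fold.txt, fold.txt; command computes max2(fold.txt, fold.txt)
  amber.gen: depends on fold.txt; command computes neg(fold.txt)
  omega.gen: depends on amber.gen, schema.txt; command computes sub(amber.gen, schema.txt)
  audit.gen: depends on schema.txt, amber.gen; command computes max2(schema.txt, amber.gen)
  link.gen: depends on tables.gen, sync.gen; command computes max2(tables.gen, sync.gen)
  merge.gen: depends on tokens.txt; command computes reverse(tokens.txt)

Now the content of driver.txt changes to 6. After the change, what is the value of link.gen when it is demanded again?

New value of link.gen: -6.
Key observation: driver.txt is never demanded by the output, so the edit triggers no recomputation at all.

First evaluation (everything demanded from the output):
  opt.gen = sortl([-4, -6, -2, 6]) = [-6, -4, -2, 6]
  sync.gen = max2(-9, -9) = -9
  tables.gen = suml([-6, -4, -2, 6]) = -6
  link.gen = max2(-6, -9) = -6

Propagation after the edit:
  driver.txt feeds no computation that the output demands — nothing is marked dirty and nothing runs.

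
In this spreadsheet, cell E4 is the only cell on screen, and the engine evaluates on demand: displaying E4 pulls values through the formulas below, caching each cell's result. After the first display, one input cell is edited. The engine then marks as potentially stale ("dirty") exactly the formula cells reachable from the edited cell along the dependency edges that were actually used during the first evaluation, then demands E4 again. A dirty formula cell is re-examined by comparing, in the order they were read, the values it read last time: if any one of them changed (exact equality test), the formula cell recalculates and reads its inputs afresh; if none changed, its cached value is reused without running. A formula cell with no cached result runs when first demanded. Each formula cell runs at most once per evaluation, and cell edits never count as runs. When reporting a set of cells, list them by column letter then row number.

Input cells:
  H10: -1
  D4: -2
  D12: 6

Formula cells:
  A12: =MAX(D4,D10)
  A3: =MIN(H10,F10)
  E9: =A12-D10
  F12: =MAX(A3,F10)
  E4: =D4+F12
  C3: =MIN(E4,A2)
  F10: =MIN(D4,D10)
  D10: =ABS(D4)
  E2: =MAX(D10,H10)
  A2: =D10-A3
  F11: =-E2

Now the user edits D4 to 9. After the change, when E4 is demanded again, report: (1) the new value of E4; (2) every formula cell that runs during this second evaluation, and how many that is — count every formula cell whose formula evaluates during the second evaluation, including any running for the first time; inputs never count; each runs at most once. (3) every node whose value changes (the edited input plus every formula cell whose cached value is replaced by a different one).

E4 now evaluates to 18.
Run set: A3, D10, E4, F10, F12 (5 run).
Changed values: A3, D4, D10, E4, F10, F12.

Initial pass — values computed on the first demand:
  D10 = ABS(-2) = 2
  F10 = MIN(-2, 2) = -2
  A3 = MIN(-1, -2) = -2
  F12 = MAX(-2, -2) = -2
  E4 = -2 + -2 = -4

Second demand — change propagation:
  D10: re-runs because D4 -2->9; new result 9.
  F10: re-runs because D4 -2->9; D10 2->9; new result 9.
  A3: re-runs because F10 -2->9; new result -1.
  F12: re-runs because A3 -2->-1; F10 -2->9; new result 9.
  E4: re-runs because D4 -2->9; F12 -2->9; new result 18.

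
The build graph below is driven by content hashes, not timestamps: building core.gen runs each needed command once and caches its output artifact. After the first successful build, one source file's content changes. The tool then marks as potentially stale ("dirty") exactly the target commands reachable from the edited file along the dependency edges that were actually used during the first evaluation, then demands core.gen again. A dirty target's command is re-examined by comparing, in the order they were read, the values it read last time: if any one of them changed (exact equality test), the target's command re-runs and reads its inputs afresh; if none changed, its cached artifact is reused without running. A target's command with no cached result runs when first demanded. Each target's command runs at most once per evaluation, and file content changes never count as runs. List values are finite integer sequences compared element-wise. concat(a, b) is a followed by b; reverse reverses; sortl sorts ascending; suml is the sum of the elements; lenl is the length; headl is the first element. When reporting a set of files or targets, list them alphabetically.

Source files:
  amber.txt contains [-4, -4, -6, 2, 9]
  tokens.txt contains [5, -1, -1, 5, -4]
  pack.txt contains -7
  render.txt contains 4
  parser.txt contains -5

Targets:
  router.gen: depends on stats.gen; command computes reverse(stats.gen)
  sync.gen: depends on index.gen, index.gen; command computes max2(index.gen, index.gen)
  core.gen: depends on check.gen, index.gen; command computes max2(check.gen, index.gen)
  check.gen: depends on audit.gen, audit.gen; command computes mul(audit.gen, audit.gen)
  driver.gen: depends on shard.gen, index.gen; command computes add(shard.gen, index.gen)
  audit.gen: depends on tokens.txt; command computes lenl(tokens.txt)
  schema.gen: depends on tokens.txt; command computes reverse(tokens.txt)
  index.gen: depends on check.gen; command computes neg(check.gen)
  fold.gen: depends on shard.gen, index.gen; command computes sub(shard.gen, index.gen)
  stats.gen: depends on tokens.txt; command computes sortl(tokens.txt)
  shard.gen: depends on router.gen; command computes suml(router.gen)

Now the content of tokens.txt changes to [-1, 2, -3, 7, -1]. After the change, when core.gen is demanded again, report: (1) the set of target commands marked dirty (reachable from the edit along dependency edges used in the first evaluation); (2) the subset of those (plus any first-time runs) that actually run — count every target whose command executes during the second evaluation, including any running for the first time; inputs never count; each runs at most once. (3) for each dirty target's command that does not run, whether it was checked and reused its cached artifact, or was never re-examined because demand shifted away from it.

Dirty set: audit.gen, check.gen, core.gen, index.gen.
Run set: audit.gen (1 run).
Re-examined without running (cache reused): check.gen, core.gen, index.gen.
The important point: audit.gen recomputes to an identical value, and the output ends up unchanged.

Initial pass — values computed on the first demand:
  audit.gen = lenl([5, -1, -1, 5, -4]) = 5
  check.gen = mul(5, 5) = 25
  index.gen = neg(25) = -25
  core.gen = max2(25, -25) = 25

Second demand — change propagation:
  audit.gen: re-runs because tokens.txt [5, -1, -1, 5, -4]->[-1, 2, -3, 7, -1]; new result 5 (unchanged).
  check.gen: re-examined; everything it read last time is the same (audit.gen unchanged, audit.gen unchanged) — cache 25 kept, no run.
  index.gen: re-examined; everything it read last time is the same (check.gen unchanged) — cache -25 kept, no run.
  core.gen: re-examined; everything it read last time is the same (check.gen unchanged, index.gen unchanged) — cache 25 kept, no run.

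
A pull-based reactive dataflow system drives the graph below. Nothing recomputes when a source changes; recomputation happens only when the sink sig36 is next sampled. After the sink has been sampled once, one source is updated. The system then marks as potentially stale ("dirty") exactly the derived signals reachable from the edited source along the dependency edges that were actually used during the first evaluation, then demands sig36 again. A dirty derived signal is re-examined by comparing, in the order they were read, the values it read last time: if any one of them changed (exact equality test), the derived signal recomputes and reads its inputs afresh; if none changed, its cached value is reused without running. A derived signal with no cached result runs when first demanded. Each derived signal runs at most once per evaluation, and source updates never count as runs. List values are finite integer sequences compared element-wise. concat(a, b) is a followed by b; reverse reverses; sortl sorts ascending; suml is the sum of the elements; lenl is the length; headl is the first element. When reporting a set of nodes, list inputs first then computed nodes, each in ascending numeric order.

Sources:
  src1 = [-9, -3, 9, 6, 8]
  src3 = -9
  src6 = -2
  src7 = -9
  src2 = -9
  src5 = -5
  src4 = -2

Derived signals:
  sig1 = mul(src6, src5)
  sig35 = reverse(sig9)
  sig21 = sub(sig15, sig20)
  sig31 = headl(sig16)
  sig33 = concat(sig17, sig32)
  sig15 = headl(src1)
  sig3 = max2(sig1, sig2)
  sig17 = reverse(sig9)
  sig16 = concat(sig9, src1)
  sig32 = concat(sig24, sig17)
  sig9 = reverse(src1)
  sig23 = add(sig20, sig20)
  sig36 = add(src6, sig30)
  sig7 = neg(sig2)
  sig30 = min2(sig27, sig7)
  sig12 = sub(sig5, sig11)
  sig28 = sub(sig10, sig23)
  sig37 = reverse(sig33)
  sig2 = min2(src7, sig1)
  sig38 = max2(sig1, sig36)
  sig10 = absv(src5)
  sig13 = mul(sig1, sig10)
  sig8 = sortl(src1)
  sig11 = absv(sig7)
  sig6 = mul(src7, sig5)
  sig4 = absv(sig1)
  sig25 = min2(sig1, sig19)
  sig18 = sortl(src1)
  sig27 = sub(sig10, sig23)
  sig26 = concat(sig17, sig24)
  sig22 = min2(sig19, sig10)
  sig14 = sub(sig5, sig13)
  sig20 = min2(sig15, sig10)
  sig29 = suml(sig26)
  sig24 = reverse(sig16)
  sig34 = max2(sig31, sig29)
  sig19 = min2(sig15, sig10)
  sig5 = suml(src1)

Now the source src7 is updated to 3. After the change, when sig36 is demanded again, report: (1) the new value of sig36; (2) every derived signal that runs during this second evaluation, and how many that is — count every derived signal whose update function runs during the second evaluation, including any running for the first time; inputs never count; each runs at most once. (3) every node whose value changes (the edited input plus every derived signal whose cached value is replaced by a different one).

First evaluation (everything demanded from the output):
  sig1 = mul(-2, -5) = 10
  sig2 = min2(-9, 10) = -9
  sig7 = neg(-9) = 9
  sig10 = absv(-5) = 5
  sig15 = headl([-9, -3, 9, 6, 8]) = -9
  sig20 = min2(-9, 5) = -9
  sig23 = add(-9, -9) = -18
  sig27 = sub(5, -18) = 23
  sig30 = min2(23, 9) = 9
  sig36 = add(-2, 9) = 7

Propagation after the edit:
  sig2: runs — src7 -9->3; result 3.
  sig7: runs — sig2 -9->3; result -3.
  sig30: runs — sig7 9->-3; result -3.
  sig36: runs — sig30 9->-3; result -5.

New value of sig36: -5.
Derived signals that run: sig2, sig7, sig30, sig36 — 4 in total.
Values that change: src7, sig2, sig7, sig30, sig36.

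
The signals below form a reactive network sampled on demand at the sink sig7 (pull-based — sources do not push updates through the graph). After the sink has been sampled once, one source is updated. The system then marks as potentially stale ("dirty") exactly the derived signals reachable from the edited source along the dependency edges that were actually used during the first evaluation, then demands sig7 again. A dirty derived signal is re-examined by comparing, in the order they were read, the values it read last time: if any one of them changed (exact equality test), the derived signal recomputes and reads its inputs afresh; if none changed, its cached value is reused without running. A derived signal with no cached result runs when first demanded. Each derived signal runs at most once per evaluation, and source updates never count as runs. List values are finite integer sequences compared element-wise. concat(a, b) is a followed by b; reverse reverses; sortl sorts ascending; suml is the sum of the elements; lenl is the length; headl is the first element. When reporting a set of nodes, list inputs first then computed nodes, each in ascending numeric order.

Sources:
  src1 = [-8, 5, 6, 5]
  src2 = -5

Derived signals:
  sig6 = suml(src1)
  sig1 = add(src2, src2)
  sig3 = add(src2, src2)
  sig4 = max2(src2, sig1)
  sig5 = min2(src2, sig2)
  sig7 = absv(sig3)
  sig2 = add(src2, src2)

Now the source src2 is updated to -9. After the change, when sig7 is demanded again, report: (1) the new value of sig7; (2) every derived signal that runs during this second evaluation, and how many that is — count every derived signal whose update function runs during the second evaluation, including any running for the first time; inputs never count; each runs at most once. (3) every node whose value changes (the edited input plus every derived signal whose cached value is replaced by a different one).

Initial pass — values computed on the first demand:
  sig3 = add(-5, -5) = -10
  sig7 = absv(-10) = 10

Second demand — change propagation:
  sig3: re-runs because src2 -5->-9; src2 -5->-9; new result -18.
  sig7: re-runs because sig3 -10->-18; new result 18.

sig7 now evaluates to 18.
Run set: sig3, sig7 (2 run).
Changed values: src2, sig3, sig7.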